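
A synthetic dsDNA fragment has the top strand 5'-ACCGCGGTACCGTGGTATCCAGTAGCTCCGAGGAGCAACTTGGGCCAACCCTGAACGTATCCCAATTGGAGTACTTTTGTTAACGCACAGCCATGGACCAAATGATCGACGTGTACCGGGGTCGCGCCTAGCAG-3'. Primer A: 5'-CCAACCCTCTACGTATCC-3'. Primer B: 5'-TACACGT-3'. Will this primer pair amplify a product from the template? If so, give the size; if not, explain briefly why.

Primer A (CCAACCCTCTACGTATCC) does not match the top strand, and its reverse complement GGATACGTAGAGGGTTGG does not match either.
With no annealing site for primer A, no amplification occurs.

No product — primer A has no binding site in the template.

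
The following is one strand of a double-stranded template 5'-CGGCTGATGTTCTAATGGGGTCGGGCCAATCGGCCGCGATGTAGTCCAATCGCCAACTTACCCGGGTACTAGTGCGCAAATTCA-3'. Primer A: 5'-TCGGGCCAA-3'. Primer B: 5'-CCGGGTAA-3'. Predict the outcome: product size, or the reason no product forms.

Primer A (TCGGGCCAA) matches the top strand at positions 21–29; it acts as a forward primer.
Primer B's reverse complement is TTACCCGG, matching the top strand at positions 58–65; it acts as a reverse primer.
The 3' ends face each other across positions 21–65, giving a 45 bp product.

Yes — a 45 bp product.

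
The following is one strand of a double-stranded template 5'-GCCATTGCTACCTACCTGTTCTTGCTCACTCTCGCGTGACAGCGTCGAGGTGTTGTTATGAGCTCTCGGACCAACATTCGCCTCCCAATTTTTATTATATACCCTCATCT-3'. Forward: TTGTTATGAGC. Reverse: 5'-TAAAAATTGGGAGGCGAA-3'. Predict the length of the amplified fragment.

The forward primer matches the template at positions 53–63.
The reverse primer's reverse complement is TTCGCCTCCCAATTTTTA, which matches the template at positions 77–94.
Product length = (reverse-primer end) − (forward-primer start) + 1 = 94 − 53 + 1 = 42 bp.

42 bp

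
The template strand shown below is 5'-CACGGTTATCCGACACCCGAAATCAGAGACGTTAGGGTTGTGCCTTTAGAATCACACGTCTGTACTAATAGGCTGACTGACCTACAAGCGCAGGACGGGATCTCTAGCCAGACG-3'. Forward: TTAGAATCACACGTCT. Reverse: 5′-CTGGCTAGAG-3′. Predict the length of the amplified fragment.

66 bp

Forward primer TTAGAATCACACGTCT is found on the top strand at positions 46–61.
The reverse primer's reverse complement is CTCTAGCCAG, which matches the template at positions 102–111.
Amplicon spans positions 46–111: 66 bp.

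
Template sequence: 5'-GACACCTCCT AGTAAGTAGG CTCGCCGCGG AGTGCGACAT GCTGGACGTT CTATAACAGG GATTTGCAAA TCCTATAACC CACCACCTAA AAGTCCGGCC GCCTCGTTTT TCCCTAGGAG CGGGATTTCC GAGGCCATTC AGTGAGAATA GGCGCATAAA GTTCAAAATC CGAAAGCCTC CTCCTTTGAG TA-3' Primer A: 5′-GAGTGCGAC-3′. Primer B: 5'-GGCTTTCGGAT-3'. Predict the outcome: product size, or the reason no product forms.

Yes — a 149 bp product.

Primer A (GAGTGCGAC) matches the top strand at positions 30–38; it acts as a forward primer.
Primer B's reverse complement is ATCCGAAAGCC, matching the top strand at positions 168–178; it acts as a reverse primer.
The 3' ends face each other across positions 30–178, giving a 149 bp product.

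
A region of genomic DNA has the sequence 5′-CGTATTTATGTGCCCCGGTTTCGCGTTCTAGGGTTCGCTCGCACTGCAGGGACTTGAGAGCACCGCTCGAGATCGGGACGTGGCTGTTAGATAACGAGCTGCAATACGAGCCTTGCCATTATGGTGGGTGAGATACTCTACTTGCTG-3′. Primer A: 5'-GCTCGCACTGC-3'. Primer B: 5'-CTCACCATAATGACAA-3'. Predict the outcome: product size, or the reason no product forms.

Primer B (CTCACCATAATGACAA) does not match the top strand, and its reverse complement TTGTCATTATGGTGAG does not match either.
With no annealing site for primer B, no amplification occurs.

No product — primer B has no binding site in the template.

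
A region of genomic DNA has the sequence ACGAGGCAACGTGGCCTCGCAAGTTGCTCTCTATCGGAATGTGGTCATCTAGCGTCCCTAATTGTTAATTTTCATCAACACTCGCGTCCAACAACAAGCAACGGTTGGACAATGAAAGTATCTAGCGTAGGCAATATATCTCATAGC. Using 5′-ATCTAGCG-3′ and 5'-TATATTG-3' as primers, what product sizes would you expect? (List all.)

92 bp, 19 bp

The forward primer ATCTAGCG matches the top strand at positions 47–54, 120–127.
The reverse primer's reverse complement is CAATATA, matching at positions 132–138.
Each forward site pairs with the reverse site to give a product ending at position 138: sizes 92, 19 bp.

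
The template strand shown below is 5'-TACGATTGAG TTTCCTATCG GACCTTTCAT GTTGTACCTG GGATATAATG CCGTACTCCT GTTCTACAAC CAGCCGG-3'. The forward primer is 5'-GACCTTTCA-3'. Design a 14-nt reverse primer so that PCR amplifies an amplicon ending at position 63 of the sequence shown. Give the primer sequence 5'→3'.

The forward primer binds at positions 21–29; the product's 3' end on the top strand is position 63.
The reverse primer anneals to the top strand over positions 50–63, i.e. to GCCGTACTCCTGTT.
Its sequence written 5'→3' is the reverse complement: AACAGGAGTACGGC.

5'-AACAGGAGTACGGC-3'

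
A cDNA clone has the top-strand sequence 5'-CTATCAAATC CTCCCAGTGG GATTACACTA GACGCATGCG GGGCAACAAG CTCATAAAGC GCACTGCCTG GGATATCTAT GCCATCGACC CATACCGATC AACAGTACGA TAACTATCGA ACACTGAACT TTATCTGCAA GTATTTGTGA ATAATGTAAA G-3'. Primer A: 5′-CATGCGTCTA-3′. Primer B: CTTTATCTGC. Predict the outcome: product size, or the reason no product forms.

No product — the primers' 3' ends point away from each other.

Primer A (CATGCGTCTA) has reverse complement TAGACGCATG, which matches the top strand at positions 29–38; primer A anneals to the top strand there with its 3' end pointing upstream toward position 29.
Primer B (CTTTATCTGC) matches the top strand directly at positions 129–138; it anneals to the bottom strand with its 3' end pointing downstream toward position 138.
The 3' ends diverge (primer A extends toward position 1, primer B toward position 161), so the primers never converge on a shared product.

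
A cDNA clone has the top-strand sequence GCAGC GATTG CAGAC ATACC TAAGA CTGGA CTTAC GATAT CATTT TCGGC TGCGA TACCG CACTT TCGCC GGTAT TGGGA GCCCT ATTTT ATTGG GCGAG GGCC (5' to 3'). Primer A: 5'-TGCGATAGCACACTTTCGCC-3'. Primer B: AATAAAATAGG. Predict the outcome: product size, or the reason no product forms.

No product — primer A has no binding site in the template.

Primer A (TGCGATAGCACACTTTCGCC) does not match the top strand, and its reverse complement GGCGAAAGTGTGCTATCGCA does not match either.
With no annealing site for primer A, no amplification occurs.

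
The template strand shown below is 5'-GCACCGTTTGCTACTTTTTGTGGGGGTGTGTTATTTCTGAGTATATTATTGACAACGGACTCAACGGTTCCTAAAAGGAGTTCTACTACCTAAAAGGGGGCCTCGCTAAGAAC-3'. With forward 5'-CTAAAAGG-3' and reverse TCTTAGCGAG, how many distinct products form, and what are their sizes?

Two products: 41 bp, 22 bp

The forward primer CTAAAAGG matches the top strand at positions 71–78, 90–97.
The reverse primer's reverse complement is CTCGCTAAGA, matching at positions 102–111.
Each forward site pairs with the reverse site to give a product ending at position 111: sizes 41, 22 bp.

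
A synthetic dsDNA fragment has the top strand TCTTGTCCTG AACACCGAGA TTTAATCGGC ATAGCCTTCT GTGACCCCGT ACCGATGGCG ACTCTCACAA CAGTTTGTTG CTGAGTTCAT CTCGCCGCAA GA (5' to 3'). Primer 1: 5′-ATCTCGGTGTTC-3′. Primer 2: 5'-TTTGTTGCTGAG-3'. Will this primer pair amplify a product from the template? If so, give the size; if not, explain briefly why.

No product — the primers' 3' ends point away from each other.

Primer 1 (ATCTCGGTGTTC) has reverse complement GAACACCGAGAT, which matches the top strand at positions 10–21; primer 1 anneals to the top strand there with its 3' end pointing upstream toward position 10.
Primer 2 (TTTGTTGCTGAG) matches the top strand directly at positions 74–85; it anneals to the bottom strand with its 3' end pointing downstream toward position 85.
The 3' ends diverge (primer 1 extends toward position 1, primer 2 toward position 102), so the primers never converge on a shared product.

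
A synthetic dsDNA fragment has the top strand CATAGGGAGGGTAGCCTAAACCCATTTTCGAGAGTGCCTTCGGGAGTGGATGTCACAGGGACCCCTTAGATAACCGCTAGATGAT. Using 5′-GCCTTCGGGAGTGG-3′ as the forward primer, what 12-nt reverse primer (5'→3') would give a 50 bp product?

5'-ATCATCTAGCGG-3'

The forward primer binds at positions 36–49, so a 50 bp product ends at position 36 + 50 − 1 = 85.
The reverse primer anneals to the top strand over positions 74–85, i.e. to CCGCTAGATGAT.
Its sequence written 5'→3' is the reverse complement: ATCATCTAGCGG.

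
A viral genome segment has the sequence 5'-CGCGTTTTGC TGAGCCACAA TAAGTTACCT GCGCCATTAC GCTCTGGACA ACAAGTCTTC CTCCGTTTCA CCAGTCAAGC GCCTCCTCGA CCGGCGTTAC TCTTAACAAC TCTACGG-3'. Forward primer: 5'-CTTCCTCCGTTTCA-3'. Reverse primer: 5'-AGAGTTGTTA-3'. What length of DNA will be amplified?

57 bp

Forward primer CTTCCTCCGTTTCA is found on the top strand at positions 57–70.
Taking the reverse complement of AGAGTTGTTA gives TAACAACTCT, found at positions 104–113 on the template; the primer anneals here to the top strand with its 3' end pointing upstream.
Product length = (reverse-primer end) − (forward-primer start) + 1 = 113 − 57 + 1 = 57 bp.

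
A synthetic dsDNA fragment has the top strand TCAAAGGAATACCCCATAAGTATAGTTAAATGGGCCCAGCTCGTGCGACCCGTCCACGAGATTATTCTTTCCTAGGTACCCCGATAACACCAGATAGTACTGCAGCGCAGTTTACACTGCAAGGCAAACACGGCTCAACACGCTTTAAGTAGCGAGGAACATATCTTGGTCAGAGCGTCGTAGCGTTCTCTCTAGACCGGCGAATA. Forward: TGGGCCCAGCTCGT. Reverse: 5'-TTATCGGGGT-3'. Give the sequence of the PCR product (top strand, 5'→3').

Forward primer TGGGCCCAGCTCGT is found on the top strand at positions 31–44.
Reverse complement of the reverse primer: ACCCCGATAA. This occurs on the top strand at positions 78–87.
The product is the template from position 31 through 87 (57 bp).

5'-TGGGCCCAGCTCGTGCGACCCGTCCACGAGATTATTCTTTCCTAGGTACCCCGATAA-3'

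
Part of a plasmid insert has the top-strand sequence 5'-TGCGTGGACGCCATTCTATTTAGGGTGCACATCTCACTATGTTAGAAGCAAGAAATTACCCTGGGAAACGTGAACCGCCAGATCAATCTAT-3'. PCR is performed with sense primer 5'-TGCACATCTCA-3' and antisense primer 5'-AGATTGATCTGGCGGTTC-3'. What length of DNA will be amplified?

Scanning the template, TGCACATCTCA occurs at positions 26–36; this primer anneals to the bottom strand there with its 3' end pointing downstream.
Taking the reverse complement of AGATTGATCTGGCGGTTC gives GAACCGCCAGATCAATCT, found at positions 72–89 on the template; the primer anneals here to the top strand with its 3' end pointing upstream.
Amplicon spans positions 26–89: 64 bp.

64 bp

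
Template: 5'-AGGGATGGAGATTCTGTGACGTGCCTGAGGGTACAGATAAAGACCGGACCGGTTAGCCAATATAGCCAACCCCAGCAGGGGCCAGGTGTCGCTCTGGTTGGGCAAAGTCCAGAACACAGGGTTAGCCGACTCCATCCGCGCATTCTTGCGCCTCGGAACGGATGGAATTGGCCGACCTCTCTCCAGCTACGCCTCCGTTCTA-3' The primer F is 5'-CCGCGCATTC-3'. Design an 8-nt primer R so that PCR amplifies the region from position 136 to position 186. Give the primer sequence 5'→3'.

The product's 3' end on the top strand is position 186.
The reverse primer anneals to the top strand over positions 179–186, i.e. to CTCTCCAG.
Its sequence written 5'→3' is the reverse complement: CTGGAGAG.

5'-CTGGAGAG-3'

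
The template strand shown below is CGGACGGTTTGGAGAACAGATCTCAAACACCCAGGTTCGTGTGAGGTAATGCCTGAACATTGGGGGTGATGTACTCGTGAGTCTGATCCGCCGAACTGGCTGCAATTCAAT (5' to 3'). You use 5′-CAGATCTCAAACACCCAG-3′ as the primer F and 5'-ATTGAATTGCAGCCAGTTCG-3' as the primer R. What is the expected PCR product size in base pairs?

95 bp

Scanning the template, CAGATCTCAAACACCCAG occurs at positions 17–34; this primer anneals to the bottom strand there with its 3' end pointing downstream.
The reverse primer's reverse complement is CGAACTGGCTGCAATTCAAT, which matches the template at positions 92–111.
Product length = (reverse-primer end) − (forward-primer start) + 1 = 111 − 17 + 1 = 95 bp.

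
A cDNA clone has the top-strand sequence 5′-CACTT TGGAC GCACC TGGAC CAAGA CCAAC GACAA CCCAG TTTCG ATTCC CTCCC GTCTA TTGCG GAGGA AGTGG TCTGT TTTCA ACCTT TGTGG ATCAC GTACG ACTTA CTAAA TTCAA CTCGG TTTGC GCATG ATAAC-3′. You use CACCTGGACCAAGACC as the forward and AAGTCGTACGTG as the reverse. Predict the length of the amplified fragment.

98 bp

Forward primer CACCTGGACCAAGACC is found on the top strand at positions 12–27.
Taking the reverse complement of AAGTCGTACGTG gives CACGTACGACTT, found at positions 98–109 on the template; the primer anneals here to the top strand with its 3' end pointing upstream.
Amplicon spans positions 12–109: 98 bp.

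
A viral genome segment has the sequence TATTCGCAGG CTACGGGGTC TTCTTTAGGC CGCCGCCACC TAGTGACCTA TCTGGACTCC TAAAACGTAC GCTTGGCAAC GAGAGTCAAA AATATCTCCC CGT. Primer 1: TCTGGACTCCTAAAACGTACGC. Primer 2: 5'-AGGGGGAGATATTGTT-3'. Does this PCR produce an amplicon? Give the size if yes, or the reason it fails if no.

Primer 2 (AGGGGGAGATATTGTT) does not match the top strand, and its reverse complement AACAATATCTCCCCCT does not match either.
With no annealing site for primer 2, no amplification occurs.

No product — primer 2 has no binding site in the template.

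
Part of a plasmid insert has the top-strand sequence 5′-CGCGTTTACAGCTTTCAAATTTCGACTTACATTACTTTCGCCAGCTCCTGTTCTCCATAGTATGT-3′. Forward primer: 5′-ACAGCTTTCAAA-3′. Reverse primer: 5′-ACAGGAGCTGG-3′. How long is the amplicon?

Forward primer ACAGCTTTCAAA is found on the top strand at positions 8–19.
Taking the reverse complement of ACAGGAGCTGG gives CCAGCTCCTGT, found at positions 41–51 on the template; the primer anneals here to the top strand with its 3' end pointing upstream.
Amplicon spans positions 8–51: 44 bp.

44 bp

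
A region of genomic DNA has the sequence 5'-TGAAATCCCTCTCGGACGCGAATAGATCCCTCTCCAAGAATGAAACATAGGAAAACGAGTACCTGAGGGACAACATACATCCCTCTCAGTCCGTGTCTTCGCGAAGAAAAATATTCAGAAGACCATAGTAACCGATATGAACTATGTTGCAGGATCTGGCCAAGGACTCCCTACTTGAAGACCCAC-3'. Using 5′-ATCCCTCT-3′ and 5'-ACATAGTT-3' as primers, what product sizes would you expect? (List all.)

The forward primer ATCCCTCT matches the top strand at positions 5–12, 26–33, 79–86.
The reverse primer's reverse complement is AACTATGT, matching at positions 140–147.
Each forward site pairs with the reverse site to give a product ending at position 147: sizes 143, 122, 69 bp.

143 bp, 122 bp, 69 bp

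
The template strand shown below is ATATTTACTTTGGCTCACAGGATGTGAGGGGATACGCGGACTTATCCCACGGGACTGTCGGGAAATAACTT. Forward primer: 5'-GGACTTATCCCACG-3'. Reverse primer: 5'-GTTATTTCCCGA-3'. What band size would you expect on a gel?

The forward primer matches the template at positions 38–51.
The reverse primer's reverse complement is TCGGGAAATAAC, which matches the template at positions 58–69.
The product runs from position 38 to position 69, so its length is 69 − 38 + 1 = 32 bp.

32 bp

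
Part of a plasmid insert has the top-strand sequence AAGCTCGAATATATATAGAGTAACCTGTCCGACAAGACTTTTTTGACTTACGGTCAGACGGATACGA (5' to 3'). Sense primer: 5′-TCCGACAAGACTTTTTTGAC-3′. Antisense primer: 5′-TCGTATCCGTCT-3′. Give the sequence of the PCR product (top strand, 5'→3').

5'-TCCGACAAGACTTTTTTGACTTACGGTCAGACGGATACGA-3'

Scanning the template, TCCGACAAGACTTTTTTGAC occurs at positions 28–47; this primer anneals to the bottom strand there with its 3' end pointing downstream.
The reverse primer's reverse complement is AGACGGATACGA, which matches the template at positions 56–67.
The product is the template from position 28 through 67 (40 bp).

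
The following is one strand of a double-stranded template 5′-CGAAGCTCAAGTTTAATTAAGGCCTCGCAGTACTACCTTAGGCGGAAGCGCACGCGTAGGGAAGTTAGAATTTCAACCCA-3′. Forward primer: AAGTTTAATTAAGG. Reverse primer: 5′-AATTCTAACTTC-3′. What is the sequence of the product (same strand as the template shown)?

Forward primer AAGTTTAATTAAGG is found on the top strand at positions 9–22.
Taking the reverse complement of AATTCTAACTTC gives GAAGTTAGAATT, found at positions 61–72 on the template; the primer anneals here to the top strand with its 3' end pointing upstream.
The product is the template from position 9 through 72 (64 bp).

5'-AAGTTTAATTAAGGCCTCGCAGTACTACCTTAGGCGGAAGCGCACGCGTAGGGAAGTTAGAATT-3'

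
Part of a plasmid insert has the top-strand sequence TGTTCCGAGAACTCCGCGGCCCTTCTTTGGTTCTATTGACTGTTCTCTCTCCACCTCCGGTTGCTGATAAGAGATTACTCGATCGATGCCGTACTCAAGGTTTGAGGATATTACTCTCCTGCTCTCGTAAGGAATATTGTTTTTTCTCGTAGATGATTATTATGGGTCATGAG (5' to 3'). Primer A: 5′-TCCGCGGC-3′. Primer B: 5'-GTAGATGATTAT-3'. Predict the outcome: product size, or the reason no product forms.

Primer A (TCCGCGGC) matches the top strand at positions 13–20 (3' end points downstream).
Primer B (GTAGATGATTAT) also matches the top strand directly, at positions 149–160 — its reverse complement ATAATCATCTAC is not present.
Both primers anneal to the bottom strand with 3' ends pointing the same way, so neither can prime synthesis back toward the other.

No product — both primers anneal to the same strand and extend in the same direction.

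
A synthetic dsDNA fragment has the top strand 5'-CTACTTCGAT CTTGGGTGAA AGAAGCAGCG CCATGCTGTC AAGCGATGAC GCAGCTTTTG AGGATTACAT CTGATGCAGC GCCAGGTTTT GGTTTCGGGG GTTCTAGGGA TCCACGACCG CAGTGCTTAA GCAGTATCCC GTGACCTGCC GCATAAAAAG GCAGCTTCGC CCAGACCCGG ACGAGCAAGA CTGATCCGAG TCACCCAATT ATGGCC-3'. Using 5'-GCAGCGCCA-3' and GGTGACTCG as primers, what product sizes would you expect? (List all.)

The forward primer GCAGCGCCA matches the top strand at positions 25–33, 76–84.
The reverse primer's reverse complement is CGAGTCACC, matching at positions 197–205.
Each forward site pairs with the reverse site to give a product ending at position 205: sizes 181, 130 bp.

181 bp, 130 bp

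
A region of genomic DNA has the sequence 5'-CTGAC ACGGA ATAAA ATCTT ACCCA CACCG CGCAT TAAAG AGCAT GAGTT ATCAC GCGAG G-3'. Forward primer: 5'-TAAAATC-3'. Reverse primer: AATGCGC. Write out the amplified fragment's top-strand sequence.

5'-TAAAATCTTACCCACACCGCGCATT-3'

Scanning the template, TAAAATC occurs at positions 12–18; this primer anneals to the bottom strand there with its 3' end pointing downstream.
Reverse complement of the reverse primer: GCGCATT. This occurs on the top strand at positions 30–36.
The product is the template from position 12 through 36 (25 bp).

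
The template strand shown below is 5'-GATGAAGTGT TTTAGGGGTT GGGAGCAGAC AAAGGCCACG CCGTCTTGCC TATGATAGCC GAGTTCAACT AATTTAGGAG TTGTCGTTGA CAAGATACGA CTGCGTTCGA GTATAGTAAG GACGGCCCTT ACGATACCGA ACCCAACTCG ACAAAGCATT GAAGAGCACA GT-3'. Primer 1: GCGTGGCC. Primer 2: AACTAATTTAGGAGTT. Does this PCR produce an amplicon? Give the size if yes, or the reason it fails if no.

No product — the primers' 3' ends point away from each other.

Primer 1 (GCGTGGCC) has reverse complement GGCCACGC, which matches the top strand at positions 34–41; primer 1 anneals to the top strand there with its 3' end pointing upstream toward position 34.
Primer 2 (AACTAATTTAGGAGTT) matches the top strand directly at positions 67–82; it anneals to the bottom strand with its 3' end pointing downstream toward position 82.
The 3' ends diverge (primer 1 extends toward position 1, primer 2 toward position 172), so the primers never converge on a shared product.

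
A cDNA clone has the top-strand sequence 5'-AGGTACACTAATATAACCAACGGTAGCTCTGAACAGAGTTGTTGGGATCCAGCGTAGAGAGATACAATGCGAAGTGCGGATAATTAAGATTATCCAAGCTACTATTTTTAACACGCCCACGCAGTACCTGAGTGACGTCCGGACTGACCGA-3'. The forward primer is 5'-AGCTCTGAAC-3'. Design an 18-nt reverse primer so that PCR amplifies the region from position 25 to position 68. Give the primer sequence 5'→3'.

The product's 3' end on the top strand is position 68.
The reverse primer anneals to the top strand over positions 51–68, i.e. to AGCGTAGAGAGATACAAT.
Its sequence written 5'→3' is the reverse complement: ATTGTATCTCTCTACGCT.

5'-ATTGTATCTCTCTACGCT-3'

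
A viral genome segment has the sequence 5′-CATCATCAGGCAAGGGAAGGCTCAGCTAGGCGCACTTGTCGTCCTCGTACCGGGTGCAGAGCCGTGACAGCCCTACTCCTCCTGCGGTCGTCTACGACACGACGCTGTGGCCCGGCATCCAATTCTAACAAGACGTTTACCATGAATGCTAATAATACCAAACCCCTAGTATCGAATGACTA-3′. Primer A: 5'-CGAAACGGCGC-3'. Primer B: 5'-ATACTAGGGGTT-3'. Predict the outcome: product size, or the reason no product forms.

Primer A (CGAAACGGCGC) does not match the top strand, and its reverse complement GCGCCGTTTCG does not match either.
With no annealing site for primer A, no amplification occurs.

No product — primer A has no binding site in the template.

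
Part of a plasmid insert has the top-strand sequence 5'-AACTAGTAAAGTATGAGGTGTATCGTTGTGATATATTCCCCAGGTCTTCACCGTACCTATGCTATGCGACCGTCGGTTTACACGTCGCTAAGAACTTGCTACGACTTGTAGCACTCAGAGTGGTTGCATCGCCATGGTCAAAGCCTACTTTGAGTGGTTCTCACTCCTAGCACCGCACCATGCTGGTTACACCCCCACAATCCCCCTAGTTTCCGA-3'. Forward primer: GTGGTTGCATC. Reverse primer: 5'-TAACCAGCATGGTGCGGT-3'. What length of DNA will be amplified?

Scanning the template, GTGGTTGCATC occurs at positions 120–130; this primer anneals to the bottom strand there with its 3' end pointing downstream.
Reverse complement of the reverse primer: ACCGCACCATGCTGGTTA. This occurs on the top strand at positions 172–189.
Amplicon spans positions 120–189: 70 bp.

70 bp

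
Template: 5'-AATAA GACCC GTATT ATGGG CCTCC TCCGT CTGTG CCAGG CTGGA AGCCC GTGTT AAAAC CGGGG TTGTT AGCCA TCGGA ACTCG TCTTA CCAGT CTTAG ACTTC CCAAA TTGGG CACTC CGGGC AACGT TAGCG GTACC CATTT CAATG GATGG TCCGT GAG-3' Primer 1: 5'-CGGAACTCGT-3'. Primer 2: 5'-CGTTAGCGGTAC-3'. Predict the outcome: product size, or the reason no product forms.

No product — both primers anneal to the same strand and extend in the same direction.

Primer 1 (CGGAACTCGT) matches the top strand at positions 77–86 (3' end points downstream).
Primer 2 (CGTTAGCGGTAC) also matches the top strand directly, at positions 128–139 — its reverse complement GTACCGCTAACG is not present.
Both primers anneal to the bottom strand with 3' ends pointing the same way, so neither can prime synthesis back toward the other.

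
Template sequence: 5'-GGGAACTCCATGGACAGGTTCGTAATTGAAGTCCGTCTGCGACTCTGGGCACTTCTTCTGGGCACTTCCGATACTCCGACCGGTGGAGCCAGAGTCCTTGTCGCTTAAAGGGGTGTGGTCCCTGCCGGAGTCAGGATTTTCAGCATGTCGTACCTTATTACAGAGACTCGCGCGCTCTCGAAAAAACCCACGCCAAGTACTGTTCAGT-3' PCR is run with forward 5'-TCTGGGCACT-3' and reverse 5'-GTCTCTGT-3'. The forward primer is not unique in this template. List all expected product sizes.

124 bp, 111 bp

The forward primer TCTGGGCACT matches the top strand at positions 44–53, 57–66.
The reverse primer's reverse complement is ACAGAGAC, matching at positions 160–167.
Each forward site pairs with the reverse site to give a product ending at position 167: sizes 124, 111 bp.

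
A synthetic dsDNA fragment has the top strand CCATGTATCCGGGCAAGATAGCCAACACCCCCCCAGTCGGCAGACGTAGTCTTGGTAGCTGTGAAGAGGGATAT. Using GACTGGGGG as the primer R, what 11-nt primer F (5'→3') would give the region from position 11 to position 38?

5'-GGGCAAGATAG-3'

The reverse primer's reverse complement CCCCCAGTC matches the template at positions 30–38; the product starts at position 11.
The forward primer is identical to the top strand over positions 11–21: GGGCAAGATAG.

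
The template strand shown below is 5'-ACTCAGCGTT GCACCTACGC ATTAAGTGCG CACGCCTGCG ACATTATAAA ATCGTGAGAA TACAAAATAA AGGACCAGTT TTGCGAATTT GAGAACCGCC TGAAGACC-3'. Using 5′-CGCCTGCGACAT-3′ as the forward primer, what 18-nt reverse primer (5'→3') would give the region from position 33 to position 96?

The product's 3' end on the top strand is position 96.
The reverse primer anneals to the top strand over positions 79–96, i.e. to TTTTGCGAATTTGAGAAC.
Its sequence written 5'→3' is the reverse complement: GTTCTCAAATTCGCAAAA.

5'-GTTCTCAAATTCGCAAAA-3'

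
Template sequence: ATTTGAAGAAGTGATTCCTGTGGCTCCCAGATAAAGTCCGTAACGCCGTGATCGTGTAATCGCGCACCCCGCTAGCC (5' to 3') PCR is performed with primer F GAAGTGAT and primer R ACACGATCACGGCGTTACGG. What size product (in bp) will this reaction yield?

Scanning the template, GAAGTGAT occurs at positions 8–15; this primer anneals to the bottom strand there with its 3' end pointing downstream.
Taking the reverse complement of ACACGATCACGGCGTTACGG gives CCGTAACGCCGTGATCGTGT, found at positions 38–57 on the template; the primer anneals here to the top strand with its 3' end pointing upstream.
The product runs from position 8 to position 57, so its length is 57 − 8 + 1 = 50 bp.

50 bp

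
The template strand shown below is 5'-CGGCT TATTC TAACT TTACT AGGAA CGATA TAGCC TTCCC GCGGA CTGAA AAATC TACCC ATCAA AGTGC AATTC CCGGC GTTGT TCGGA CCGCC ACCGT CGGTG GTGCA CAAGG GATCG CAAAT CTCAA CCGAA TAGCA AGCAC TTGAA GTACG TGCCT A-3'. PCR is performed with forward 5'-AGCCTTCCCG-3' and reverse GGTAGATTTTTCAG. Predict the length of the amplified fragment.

28 bp

Forward primer AGCCTTCCCG is found on the top strand at positions 32–41.
The reverse primer's reverse complement is CTGAAAAATCTACC, which matches the template at positions 46–59.
Product length = (reverse-primer end) − (forward-primer start) + 1 = 59 − 32 + 1 = 28 bp.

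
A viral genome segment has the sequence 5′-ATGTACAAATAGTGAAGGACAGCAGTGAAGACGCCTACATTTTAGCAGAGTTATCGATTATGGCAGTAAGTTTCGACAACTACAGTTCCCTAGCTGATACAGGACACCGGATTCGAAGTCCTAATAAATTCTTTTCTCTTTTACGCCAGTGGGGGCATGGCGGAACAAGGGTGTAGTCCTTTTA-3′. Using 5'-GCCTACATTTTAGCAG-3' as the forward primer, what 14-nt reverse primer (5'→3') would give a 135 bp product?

5'-TGTTCCGCCATGCC-3'

The forward primer binds at positions 33–48, so a 135 bp product ends at position 33 + 135 − 1 = 167.
The reverse primer anneals to the top strand over positions 154–167, i.e. to GGCATGGCGGAACA.
Its sequence written 5'→3' is the reverse complement: TGTTCCGCCATGCC.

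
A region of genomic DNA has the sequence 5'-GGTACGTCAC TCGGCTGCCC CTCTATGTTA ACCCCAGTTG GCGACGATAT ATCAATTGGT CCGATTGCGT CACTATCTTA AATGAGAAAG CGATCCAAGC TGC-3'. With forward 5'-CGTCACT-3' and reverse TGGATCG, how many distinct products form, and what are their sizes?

The forward primer CGTCACT matches the top strand at positions 5–11, 68–74.
The reverse primer's reverse complement is CGATCCA, matching at positions 91–97.
Each forward site pairs with the reverse site to give a product ending at position 97: sizes 93, 30 bp.

Two products: 93 bp, 30 bp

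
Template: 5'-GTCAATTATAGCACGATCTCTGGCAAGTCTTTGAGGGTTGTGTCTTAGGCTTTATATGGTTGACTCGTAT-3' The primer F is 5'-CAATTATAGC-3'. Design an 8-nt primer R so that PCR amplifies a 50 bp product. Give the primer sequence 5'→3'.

5'-AAGCCTAA-3'

The forward primer binds at positions 3–12, so a 50 bp product ends at position 3 + 50 − 1 = 52.
The reverse primer anneals to the top strand over positions 45–52, i.e. to TTAGGCTT.
Its sequence written 5'→3' is the reverse complement: AAGCCTAA.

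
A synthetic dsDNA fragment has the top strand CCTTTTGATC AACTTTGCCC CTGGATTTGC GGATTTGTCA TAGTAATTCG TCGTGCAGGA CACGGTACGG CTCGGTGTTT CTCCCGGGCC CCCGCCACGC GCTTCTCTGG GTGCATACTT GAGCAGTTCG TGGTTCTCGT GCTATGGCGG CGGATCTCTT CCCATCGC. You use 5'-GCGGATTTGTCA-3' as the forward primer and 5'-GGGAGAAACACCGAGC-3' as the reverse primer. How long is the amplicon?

57 bp

The forward primer matches the template at positions 29–40.
Reverse complement of the reverse primer: GCTCGGTGTTTCTCCC. This occurs on the top strand at positions 70–85.
The product runs from position 29 to position 85, so its length is 85 − 29 + 1 = 57 bp.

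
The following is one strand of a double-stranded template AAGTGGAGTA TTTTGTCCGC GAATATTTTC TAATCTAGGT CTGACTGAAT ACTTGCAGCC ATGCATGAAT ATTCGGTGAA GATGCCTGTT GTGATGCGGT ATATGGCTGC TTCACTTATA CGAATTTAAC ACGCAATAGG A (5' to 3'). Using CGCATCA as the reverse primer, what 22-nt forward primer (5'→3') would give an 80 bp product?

The reverse primer's reverse complement TGATGCG matches the template at positions 92–98, so the product ends at position 98.
An 80 bp product then starts at position 98 − 80 + 1 = 19.
The forward primer is identical to the top strand there: GCGAATATTTTCTAATCTAGGT.

5'-GCGAATATTTTCTAATCTAGGT-3'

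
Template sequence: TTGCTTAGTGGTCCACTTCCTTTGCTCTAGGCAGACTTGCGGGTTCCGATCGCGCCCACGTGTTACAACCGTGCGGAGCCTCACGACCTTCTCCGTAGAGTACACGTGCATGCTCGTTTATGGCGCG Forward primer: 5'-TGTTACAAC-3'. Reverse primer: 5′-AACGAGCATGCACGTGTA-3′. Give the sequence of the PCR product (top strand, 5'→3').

Forward primer TGTTACAAC is found on the top strand at positions 61–69.
The reverse primer's reverse complement is TACACGTGCATGCTCGTT, which matches the template at positions 101–118.
The product is the template from position 61 through 118 (58 bp).

5'-TGTTACAACCGTGCGGAGCCTCACGACCTTCTCCGTAGAGTACACGTGCATGCTCGTT-3'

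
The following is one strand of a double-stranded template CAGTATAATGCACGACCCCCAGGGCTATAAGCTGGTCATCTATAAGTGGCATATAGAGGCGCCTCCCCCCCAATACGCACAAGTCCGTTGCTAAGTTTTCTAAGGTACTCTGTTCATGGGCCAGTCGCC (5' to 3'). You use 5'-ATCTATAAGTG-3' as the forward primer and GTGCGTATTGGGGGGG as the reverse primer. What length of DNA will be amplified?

43 bp

Forward primer ATCTATAAGTG is found on the top strand at positions 38–48.
Taking the reverse complement of GTGCGTATTGGGGGGG gives CCCCCCCAATACGCAC, found at positions 65–80 on the template; the primer anneals here to the top strand with its 3' end pointing upstream.
Product length = (reverse-primer end) − (forward-primer start) + 1 = 80 − 38 + 1 = 43 bp.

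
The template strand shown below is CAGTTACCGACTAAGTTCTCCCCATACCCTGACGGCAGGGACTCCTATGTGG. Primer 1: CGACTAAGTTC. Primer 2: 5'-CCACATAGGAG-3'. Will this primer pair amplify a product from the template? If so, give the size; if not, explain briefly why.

Primer 1 (CGACTAAGTTC) matches the top strand at positions 8–18; it acts as a forward primer.
Primer 2's reverse complement is CTCCTATGTGG, matching the top strand at positions 42–52; it acts as a reverse primer.
The 3' ends face each other across positions 8–52, giving a 45 bp product.

Yes — a 45 bp product.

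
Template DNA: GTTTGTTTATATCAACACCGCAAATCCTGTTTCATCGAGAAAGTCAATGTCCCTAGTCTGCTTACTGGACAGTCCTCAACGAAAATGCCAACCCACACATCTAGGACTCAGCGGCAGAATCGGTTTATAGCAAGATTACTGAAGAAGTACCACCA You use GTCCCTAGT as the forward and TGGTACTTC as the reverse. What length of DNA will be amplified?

104 bp

The forward primer matches the template at positions 49–57.
The reverse primer's reverse complement is GAAGTACCA, which matches the template at positions 144–152.
Amplicon spans positions 49–152: 104 bp.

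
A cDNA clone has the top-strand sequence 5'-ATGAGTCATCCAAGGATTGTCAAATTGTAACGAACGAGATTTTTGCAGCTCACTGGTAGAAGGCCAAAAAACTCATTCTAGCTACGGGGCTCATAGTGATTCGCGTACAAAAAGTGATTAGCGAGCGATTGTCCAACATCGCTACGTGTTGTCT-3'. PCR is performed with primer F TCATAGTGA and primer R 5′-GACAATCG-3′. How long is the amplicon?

43 bp

Scanning the template, TCATAGTGA occurs at positions 91–99; this primer anneals to the bottom strand there with its 3' end pointing downstream.
The reverse primer's reverse complement is CGATTGTC, which matches the template at positions 126–133.
Amplicon spans positions 91–133: 43 bp.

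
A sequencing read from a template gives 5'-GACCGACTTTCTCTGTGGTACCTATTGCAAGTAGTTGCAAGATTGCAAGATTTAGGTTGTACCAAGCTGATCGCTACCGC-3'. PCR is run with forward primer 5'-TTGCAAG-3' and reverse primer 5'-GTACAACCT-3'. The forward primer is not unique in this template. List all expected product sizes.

38 bp, 28 bp, 20 bp

The forward primer TTGCAAG matches the top strand at positions 25–31, 35–41, 43–49.
The reverse primer's reverse complement is AGGTTGTAC, matching at positions 54–62.
Each forward site pairs with the reverse site to give a product ending at position 62: sizes 38, 28, 20 bp.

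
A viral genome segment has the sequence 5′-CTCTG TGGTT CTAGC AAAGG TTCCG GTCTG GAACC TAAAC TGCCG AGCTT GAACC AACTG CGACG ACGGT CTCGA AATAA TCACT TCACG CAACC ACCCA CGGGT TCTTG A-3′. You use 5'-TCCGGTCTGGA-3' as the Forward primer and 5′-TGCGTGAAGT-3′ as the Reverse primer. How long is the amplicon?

Forward primer TCCGGTCTGGA is found on the top strand at positions 22–32.
Reverse complement of the reverse primer: ACTTCACGCA. This occurs on the top strand at positions 83–92.
Product length = (reverse-primer end) − (forward-primer start) + 1 = 92 − 22 + 1 = 71 bp.

71 bp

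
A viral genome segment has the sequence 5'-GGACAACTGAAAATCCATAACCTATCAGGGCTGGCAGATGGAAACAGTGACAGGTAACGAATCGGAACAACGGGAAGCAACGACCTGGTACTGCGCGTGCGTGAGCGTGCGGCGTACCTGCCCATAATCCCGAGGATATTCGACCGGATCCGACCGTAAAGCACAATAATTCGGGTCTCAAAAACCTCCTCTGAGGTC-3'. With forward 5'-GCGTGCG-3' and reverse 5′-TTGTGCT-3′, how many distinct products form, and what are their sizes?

Two products: 72 bp, 62 bp

The forward primer GCGTGCG matches the top strand at positions 95–101, 105–111.
The reverse primer's reverse complement is AGCACAA, matching at positions 160–166.
Each forward site pairs with the reverse site to give a product ending at position 166: sizes 72, 62 bp.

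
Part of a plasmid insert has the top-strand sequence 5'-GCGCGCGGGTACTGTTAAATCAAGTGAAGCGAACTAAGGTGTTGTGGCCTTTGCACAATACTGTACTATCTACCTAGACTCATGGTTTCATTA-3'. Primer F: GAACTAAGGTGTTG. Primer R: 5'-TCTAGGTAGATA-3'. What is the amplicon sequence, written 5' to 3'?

5'-GAACTAAGGTGTTGTGGCCTTTGCACAATACTGTACTATCTACCTAGA-3'

The forward primer matches the template at positions 31–44.
Taking the reverse complement of TCTAGGTAGATA gives TATCTACCTAGA, found at positions 67–78 on the template; the primer anneals here to the top strand with its 3' end pointing upstream.
The product is the template from position 31 through 78 (48 bp).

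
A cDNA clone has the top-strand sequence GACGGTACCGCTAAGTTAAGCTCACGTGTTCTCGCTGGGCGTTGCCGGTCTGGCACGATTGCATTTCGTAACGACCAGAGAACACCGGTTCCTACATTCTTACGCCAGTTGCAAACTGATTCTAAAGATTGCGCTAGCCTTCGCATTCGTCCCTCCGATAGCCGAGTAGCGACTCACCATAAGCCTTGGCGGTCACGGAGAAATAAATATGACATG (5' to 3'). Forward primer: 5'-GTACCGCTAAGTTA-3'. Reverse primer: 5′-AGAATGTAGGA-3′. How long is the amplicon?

The forward primer matches the template at positions 5–18.
Reverse complement of the reverse primer: TCCTACATTCT. This occurs on the top strand at positions 90–100.
Product length = (reverse-primer end) − (forward-primer start) + 1 = 100 − 5 + 1 = 96 bp.

96 bp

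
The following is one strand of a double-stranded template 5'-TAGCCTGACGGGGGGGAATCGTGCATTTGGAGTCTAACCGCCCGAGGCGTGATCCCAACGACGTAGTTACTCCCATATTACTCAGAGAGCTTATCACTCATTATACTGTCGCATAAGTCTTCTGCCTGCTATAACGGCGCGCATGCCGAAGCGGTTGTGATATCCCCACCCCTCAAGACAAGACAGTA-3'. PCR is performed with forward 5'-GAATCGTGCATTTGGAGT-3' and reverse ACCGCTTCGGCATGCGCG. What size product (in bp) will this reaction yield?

140 bp

Scanning the template, GAATCGTGCATTTGGAGT occurs at positions 16–33; this primer anneals to the bottom strand there with its 3' end pointing downstream.
Taking the reverse complement of ACCGCTTCGGCATGCGCG gives CGCGCATGCCGAAGCGGT, found at positions 138–155 on the template; the primer anneals here to the top strand with its 3' end pointing upstream.
Product length = (reverse-primer end) − (forward-primer start) + 1 = 155 − 16 + 1 = 140 bp.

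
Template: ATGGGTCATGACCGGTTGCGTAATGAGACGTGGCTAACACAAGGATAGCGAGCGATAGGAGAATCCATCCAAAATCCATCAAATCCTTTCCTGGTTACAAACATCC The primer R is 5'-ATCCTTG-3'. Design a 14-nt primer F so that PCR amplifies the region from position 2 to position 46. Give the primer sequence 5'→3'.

5'-TGGGTCATGACCGG-3'

The reverse primer's reverse complement CAAGGAT matches the template at positions 40–46; the product starts at position 2.
The forward primer is identical to the top strand over positions 2–15: TGGGTCATGACCGG.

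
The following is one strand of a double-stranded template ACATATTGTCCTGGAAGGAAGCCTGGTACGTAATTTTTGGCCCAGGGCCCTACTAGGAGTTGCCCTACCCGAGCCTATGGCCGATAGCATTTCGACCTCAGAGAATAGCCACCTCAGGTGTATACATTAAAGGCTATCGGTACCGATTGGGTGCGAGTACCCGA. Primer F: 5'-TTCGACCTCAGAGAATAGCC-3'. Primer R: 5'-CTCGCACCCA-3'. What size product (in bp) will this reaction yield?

67 bp

The forward primer matches the template at positions 91–110.
Reverse complement of the reverse primer: TGGGTGCGAG. This occurs on the top strand at positions 148–157.
Product length = (reverse-primer end) − (forward-primer start) + 1 = 157 − 91 + 1 = 67 bp.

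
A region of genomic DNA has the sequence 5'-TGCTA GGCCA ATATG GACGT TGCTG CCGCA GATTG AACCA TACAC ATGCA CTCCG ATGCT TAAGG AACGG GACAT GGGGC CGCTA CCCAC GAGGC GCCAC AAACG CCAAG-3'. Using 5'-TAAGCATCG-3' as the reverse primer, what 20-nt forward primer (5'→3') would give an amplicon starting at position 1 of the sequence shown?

The reverse primer's reverse complement CGATGCTTA matches the template at positions 54–62; the product starts at position 1.
The forward primer is identical to the top strand over positions 1–20: TGCTAGGCCAATATGGACGT.

5'-TGCTAGGCCAATATGGACGT-3'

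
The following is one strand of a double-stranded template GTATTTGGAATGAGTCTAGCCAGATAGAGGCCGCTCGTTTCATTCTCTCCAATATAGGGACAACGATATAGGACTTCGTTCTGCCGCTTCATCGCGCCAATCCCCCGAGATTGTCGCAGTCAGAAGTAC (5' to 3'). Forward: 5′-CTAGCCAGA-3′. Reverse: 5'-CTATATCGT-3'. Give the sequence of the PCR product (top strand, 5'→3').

Forward primer CTAGCCAGA is found on the top strand at positions 16–24.
Reverse complement of the reverse primer: ACGATATAG. This occurs on the top strand at positions 63–71.
The product is the template from position 16 through 71 (56 bp).

5'-CTAGCCAGATAGAGGCCGCTCGTTTCATTCTCTCCAATATAGGGACAACGATATAG-3'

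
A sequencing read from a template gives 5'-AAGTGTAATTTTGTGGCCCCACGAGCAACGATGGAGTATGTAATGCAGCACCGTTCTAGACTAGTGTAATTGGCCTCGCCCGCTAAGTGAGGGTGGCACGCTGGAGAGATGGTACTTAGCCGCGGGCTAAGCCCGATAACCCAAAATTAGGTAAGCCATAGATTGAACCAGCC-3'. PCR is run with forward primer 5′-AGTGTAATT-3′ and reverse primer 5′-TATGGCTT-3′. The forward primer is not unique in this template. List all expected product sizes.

159 bp, 98 bp

The forward primer AGTGTAATT matches the top strand at positions 2–10, 63–71.
The reverse primer's reverse complement is AAGCCATA, matching at positions 153–160.
Each forward site pairs with the reverse site to give a product ending at position 160: sizes 159, 98 bp.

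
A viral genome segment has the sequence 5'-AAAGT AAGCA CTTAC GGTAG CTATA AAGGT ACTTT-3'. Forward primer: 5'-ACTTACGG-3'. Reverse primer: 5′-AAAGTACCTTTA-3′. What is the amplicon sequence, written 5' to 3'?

5'-ACTTACGGTAGCTATAAAGGTACTTT-3'

Scanning the template, ACTTACGG occurs at positions 10–17; this primer anneals to the bottom strand there with its 3' end pointing downstream.
Reverse complement of the reverse primer: TAAAGGTACTTT. This occurs on the top strand at positions 24–35.
The product is the template from position 10 through 35 (26 bp).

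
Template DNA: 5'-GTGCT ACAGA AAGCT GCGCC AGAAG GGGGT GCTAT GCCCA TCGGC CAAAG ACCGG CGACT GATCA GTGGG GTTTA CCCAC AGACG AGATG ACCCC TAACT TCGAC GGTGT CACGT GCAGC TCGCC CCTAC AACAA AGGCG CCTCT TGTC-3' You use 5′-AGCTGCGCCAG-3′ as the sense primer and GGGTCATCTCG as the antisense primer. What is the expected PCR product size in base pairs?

83 bp

Scanning the template, AGCTGCGCCAG occurs at positions 12–22; this primer anneals to the bottom strand there with its 3' end pointing downstream.
Taking the reverse complement of GGGTCATCTCG gives CGAGATGACCC, found at positions 84–94 on the template; the primer anneals here to the top strand with its 3' end pointing upstream.
Product length = (reverse-primer end) − (forward-primer start) + 1 = 94 − 12 + 1 = 83 bp.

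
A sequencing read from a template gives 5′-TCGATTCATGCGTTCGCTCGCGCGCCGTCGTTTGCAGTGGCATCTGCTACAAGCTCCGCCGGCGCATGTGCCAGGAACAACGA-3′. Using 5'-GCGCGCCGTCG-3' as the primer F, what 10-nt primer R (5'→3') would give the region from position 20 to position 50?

5'-GTAGCAGATG-3'

The product's 3' end on the top strand is position 50.
The reverse primer anneals to the top strand over positions 41–50, i.e. to CATCTGCTAC.
Its sequence written 5'→3' is the reverse complement: GTAGCAGATG.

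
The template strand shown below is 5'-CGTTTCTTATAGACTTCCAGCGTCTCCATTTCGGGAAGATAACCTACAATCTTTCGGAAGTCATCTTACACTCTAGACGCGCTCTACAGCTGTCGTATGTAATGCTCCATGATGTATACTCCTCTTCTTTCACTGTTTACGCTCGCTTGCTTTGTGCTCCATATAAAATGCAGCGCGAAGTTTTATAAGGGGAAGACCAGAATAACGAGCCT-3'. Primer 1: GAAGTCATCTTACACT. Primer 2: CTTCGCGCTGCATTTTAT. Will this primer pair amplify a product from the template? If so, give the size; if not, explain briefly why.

Yes — a 124 bp product.

Primer 1 (GAAGTCATCTTACACT) matches the top strand at positions 57–72; it acts as a forward primer.
Primer 2's reverse complement is ATAAAATGCAGCGCGAAG, matching the top strand at positions 163–180; it acts as a reverse primer.
The 3' ends face each other across positions 57–180, giving a 124 bp product.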